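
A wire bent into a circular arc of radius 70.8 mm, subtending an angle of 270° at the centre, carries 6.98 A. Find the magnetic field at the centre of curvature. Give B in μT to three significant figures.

B ≈ 46.5 μT

The Biot–Savart field of a circular arc at its centre is B = μ₀Iφ/(4πR), with φ = 4.712 rad.
B = (4π×10⁻⁷ × 6.98 × 4.712) / (4π × 0.0708) = 4.65×10⁻⁵ T.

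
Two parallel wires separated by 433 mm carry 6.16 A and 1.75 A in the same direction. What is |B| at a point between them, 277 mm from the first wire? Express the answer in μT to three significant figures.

Each long wire gives B = μ₀I/(2πd). Distances are d₁ = 0.277 m and d₂ = 0.156 m.
B₁ = 4.45×10⁻⁶ T, B₂ = 2.24×10⁻⁶ T.
Between parallel currents the two contributions point in opposite directions, so they subtract. B = |B₁ − B₂| = |4.45×10⁻⁶ − 2.24×10⁻⁶| = 2.20×10⁻⁶ T.

B ≈ 2.20 μT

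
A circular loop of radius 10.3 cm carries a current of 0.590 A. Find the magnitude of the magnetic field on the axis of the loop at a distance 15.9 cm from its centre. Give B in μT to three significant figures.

On the axis of a circular loop, B = μ₀IR² / [2(R²+z²)^(3/2)].
R² + z² = (0.103)² + (0.159)² = 0.03589 m², and (R²+z²)^(3/2) = 6.80×10⁻³ m³.
B = (4π×10⁻⁷ × 0.590 × 0.01061) / (2 × 6.80×10⁻³) = 5.78×10⁻⁷ T.

B ≈ 0.578 μT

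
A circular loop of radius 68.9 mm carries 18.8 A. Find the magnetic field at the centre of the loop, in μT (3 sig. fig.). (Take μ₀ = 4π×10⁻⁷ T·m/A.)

B ≈ 171 μT

At the centre of a circular loop the Biot–Savart law gives B = μ₀I/(2R).
B = (4π×10⁻⁷ × 18.8) / (2 × 0.0689) = 1.71×10⁻⁴ T.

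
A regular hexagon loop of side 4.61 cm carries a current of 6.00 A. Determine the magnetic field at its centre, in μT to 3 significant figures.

Each side is a finite straight segment at perpendicular distance d = a/(2 tan(π/6)) = 0.03992 m from the centre, with end-angles ±π/6.
One side contributes B₁ = (μ₀I/4πd)·2 sin(π/6) = 1.50×10⁻⁵ T.
All 6 sides add in the same direction: B = 6 × 1.50×10⁻⁵ = 9.02×10⁻⁵ T.

B ≈ 90.2 μT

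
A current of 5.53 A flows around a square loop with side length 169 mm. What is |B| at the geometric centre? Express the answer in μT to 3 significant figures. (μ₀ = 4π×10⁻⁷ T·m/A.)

Each side is a finite straight segment at perpendicular distance d = a/(2 tan(π/4)) = 0.0845 m from the centre, with end-angles ±π/4.
One side contributes B₁ = (μ₀I/4πd)·2 sin(π/4) = 9.26×10⁻⁶ T.
All 4 sides add in the same direction: B = 4 × 9.26×10⁻⁶ = 3.70×10⁻⁵ T.

B ≈ 37.0 μT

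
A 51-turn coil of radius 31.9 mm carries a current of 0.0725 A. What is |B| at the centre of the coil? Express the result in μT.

B ≈ 72.8 μT

For an N-turn flat coil, B = Nμ₀I/(2R) with R = 0.0319 m.
B = 51 × 1.43×10⁻⁶ T = 7.28×10⁻⁵ T.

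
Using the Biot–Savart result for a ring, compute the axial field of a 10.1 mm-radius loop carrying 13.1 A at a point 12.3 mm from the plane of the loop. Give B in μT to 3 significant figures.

On the axis of a circular loop, B = μ₀IR² / [2(R²+z²)^(3/2)].
R² + z² = (0.0101)² + (0.0123)² = 0.0002533 m², and (R²+z²)^(3/2) = 4.03×10⁻⁶ m³.
B = (4π×10⁻⁷ × 13.1 × 0.000102) / (2 × 4.03×10⁻⁶) = 2.08×10⁻⁴ T.

B ≈ 208 μT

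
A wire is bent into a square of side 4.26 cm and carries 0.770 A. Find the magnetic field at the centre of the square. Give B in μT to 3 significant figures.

Each side is a finite straight segment at perpendicular distance d = a/(2 tan(π/4)) = 0.0213 m from the centre, with end-angles ±π/4.
One side contributes B₁ = (μ₀I/4πd)·2 sin(π/4) = 5.11×10⁻⁶ T.
All 4 sides add in the same direction: B = 4 × 5.11×10⁻⁶ = 2.04×10⁻⁵ T.

B ≈ 20.4 μT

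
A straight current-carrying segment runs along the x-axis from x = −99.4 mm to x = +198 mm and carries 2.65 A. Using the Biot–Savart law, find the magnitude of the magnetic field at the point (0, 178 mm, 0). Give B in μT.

B ≈ 1.83 μT

For a finite straight segment, B = (μ₀I/4πd)(sinθ₁ + sinθ₂), where θ₁, θ₂ are the angles from the perpendicular to each end.
The perpendicular distance is d = 0.178 m; the end-offsets along the wire are a = 0.0994 m and b = 0.198 m.
sinθ₁ = 0.0994/√(0.0994²+0.178²) = 0.4876; sinθ₂ = 0.198/√(0.198²+0.178²) = 0.7437.
B = (4π×10⁻⁷ × 2.65) / (4π × 0.178) × (0.4876 + 0.7437) = 1.83×10⁻⁶ T.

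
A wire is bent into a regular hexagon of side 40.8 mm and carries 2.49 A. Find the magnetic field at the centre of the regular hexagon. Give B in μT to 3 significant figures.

B ≈ 42.3 μT

Each side is a finite straight segment at perpendicular distance d = a/(2 tan(π/6)) = 0.03533 m from the centre, with end-angles ±π/6.
One side contributes B₁ = (μ₀I/4πd)·2 sin(π/6) = 7.05×10⁻⁶ T.
All 6 sides add in the same direction: B = 6 × 7.05×10⁻⁶ = 4.23×10⁻⁵ T.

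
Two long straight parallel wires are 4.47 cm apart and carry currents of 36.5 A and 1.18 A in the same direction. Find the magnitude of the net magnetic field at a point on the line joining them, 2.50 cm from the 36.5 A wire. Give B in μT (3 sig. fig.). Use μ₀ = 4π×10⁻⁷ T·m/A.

B ≈ 280 μT

Each long wire gives B = μ₀I/(2πd). Distances are d₁ = 0.025 m and d₂ = 0.0197 m.
B₁ = 2.92×10⁻⁴ T, B₂ = 1.20×10⁻⁵ T.
Between parallel currents the two contributions point in opposite directions, so they subtract. B = |B₁ − B₂| = |2.92×10⁻⁴ − 1.20×10⁻⁵| = 2.80×10⁻⁴ T.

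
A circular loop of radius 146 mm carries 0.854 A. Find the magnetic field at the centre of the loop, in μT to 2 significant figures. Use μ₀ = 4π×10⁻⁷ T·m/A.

B ≈ 3.7 μT

At the centre of a circular loop the Biot–Savart law gives B = μ₀I/(2R).
B = (4π×10⁻⁷ × 0.854) / (2 × 0.146) = 3.68×10⁻⁶ T.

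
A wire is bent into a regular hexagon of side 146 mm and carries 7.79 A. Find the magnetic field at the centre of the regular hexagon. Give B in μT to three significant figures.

B ≈ 37.0 μT

Each side is a finite straight segment at perpendicular distance d = a/(2 tan(π/6)) = 0.1264 m from the centre, with end-angles ±π/6.
One side contributes B₁ = (μ₀I/4πd)·2 sin(π/6) = 6.16×10⁻⁶ T.
All 6 sides add in the same direction: B = 6 × 6.16×10⁻⁶ = 3.70×10⁻⁵ T.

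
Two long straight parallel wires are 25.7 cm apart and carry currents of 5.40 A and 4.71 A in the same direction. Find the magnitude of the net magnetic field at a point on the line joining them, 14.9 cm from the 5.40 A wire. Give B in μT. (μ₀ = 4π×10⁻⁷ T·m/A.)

B ≈ 1.47 μT

Each long wire gives B = μ₀I/(2πd). Distances are d₁ = 0.149 m and d₂ = 0.108 m.
B₁ = 7.25×10⁻⁶ T, B₂ = 8.72×10⁻⁶ T.
Between parallel currents the two contributions point in opposite directions, so they subtract. B = |B₁ − B₂| = |7.25×10⁻⁶ − 8.72×10⁻⁶| = 1.47×10⁻⁶ T.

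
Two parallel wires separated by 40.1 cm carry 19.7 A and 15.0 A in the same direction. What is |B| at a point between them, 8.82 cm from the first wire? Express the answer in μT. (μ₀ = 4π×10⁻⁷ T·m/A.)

Each long wire gives B = μ₀I/(2πd). Distances are d₁ = 0.0882 m and d₂ = 0.3128 m.
B₁ = 4.47×10⁻⁵ T, B₂ = 9.59×10⁻⁶ T.
Between parallel currents the two contributions point in opposite directions, so they subtract. B = |B₁ − B₂| = |4.47×10⁻⁵ − 9.59×10⁻⁶| = 3.51×10⁻⁵ T.

B ≈ 35.1 μT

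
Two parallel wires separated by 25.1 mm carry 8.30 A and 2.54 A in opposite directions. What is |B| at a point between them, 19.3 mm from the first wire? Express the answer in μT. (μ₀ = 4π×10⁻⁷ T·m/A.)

B ≈ 174 μT

Each long wire gives B = μ₀I/(2πd). Distances are d₁ = 0.0193 m and d₂ = 0.0058 m.
B₁ = 8.60×10⁻⁵ T, B₂ = 8.76×10⁻⁵ T.
Between antiparallel currents both contributions point the same way, so they add. B = B₁ + B₂ = 8.60×10⁻⁵ + 8.76×10⁻⁵ = 1.74×10⁻⁴ T.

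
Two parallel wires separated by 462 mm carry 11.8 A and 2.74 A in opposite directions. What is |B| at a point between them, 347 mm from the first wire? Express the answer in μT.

Each long wire gives B = μ₀I/(2πd). Distances are d₁ = 0.347 m and d₂ = 0.115 m.
B₁ = 6.80×10⁻⁶ T, B₂ = 4.77×10⁻⁶ T.
Between antiparallel currents both contributions point the same way, so they add. B = B₁ + B₂ = 6.80×10⁻⁶ + 4.77×10⁻⁶ = 1.16×10⁻⁵ T.

B ≈ 11.6 μT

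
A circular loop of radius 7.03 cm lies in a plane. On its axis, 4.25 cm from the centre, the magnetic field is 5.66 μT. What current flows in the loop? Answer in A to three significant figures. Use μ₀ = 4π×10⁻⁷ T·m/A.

On the axis of a loop, B = μ₀IR²/[2(R²+z²)^(3/2)], so I = 2B(R²+z²)^(3/2)/(μ₀R²).
R² + z² = 0.004942 + 0.001806 = 0.006748 m²; raised to 3/2 gives 5.54×10⁻⁴ m³.
I = 2 × 5.66×10⁻⁶ × 5.54×10⁻⁴ / (1.26×10⁻⁶ × 0.004942) = 1.01 A.

I ≈ 1.01 A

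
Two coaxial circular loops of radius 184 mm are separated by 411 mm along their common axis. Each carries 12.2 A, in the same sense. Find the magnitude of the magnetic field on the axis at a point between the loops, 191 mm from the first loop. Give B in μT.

B ≈ 24.9 μT

Each loop contributes B = μ₀IR²/[2(R²+z²)^(3/2)] on the axis, with z measured from that loop.
Loop 1 (z = 0.191 m): B₁ = 1.39×10⁻⁵ T. Loop 2 (z = 0.22 m): B₂ = 1.10×10⁻⁵ T.
The fields add: B = B₁ + B₂ = 2.49×10⁻⁵ T.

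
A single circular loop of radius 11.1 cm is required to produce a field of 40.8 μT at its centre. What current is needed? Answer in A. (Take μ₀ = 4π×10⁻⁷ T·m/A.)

I ≈ 7.21 A

At the centre of a circular loop B = μ₀I/(2R), so I = 2RB/μ₀.
With R = 0.111 m, I = 2 × 0.111 × 4.08×10⁻⁵ / (4π×10⁻⁷) = 7.21 A.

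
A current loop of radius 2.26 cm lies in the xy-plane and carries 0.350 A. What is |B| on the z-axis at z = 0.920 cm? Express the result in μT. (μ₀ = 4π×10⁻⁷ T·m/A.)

B ≈ 7.73 μT

On the axis of a circular loop, B = μ₀IR² / [2(R²+z²)^(3/2)].
R² + z² = (0.0226)² + (0.0092)² = 0.0005954 m², and (R²+z²)^(3/2) = 1.45×10⁻⁵ m³.
B = (4π×10⁻⁷ × 0.350 × 0.0005108) / (2 × 1.45×10⁻⁵) = 7.73×10⁻⁶ T.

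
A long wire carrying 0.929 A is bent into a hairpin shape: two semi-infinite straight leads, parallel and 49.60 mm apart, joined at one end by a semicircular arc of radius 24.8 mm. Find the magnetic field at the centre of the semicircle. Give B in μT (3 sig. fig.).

B ≈ 19.3 μT

The semicircular arc contributes B_arc = μ₀I·π/(4πR) = μ₀I/(4R) = 1.18×10⁻⁵ T.
Each semi-infinite lead is at perpendicular distance R = 0.0248 m from the centre, with the perpendicular foot at its near end, so it contributes μ₀I/(4πR); both point the same way, together 7.49×10⁻⁶ T.
Arc and leads all point the same direction: B = 1.18×10⁻⁵ + 7.49×10⁻⁶ = 1.93×10⁻⁵ T.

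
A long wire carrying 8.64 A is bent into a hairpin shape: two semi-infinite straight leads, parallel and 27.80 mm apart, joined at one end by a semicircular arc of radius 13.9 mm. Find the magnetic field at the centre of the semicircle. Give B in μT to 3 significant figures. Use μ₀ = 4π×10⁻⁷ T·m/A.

The semicircular arc contributes B_arc = μ₀I·π/(4πR) = μ₀I/(4R) = 1.95×10⁻⁴ T.
Each semi-infinite lead is at perpendicular distance R = 0.0139 m from the centre, with the perpendicular foot at its near end, so it contributes μ₀I/(4πR); both point the same way, together 1.24×10⁻⁴ T.
Arc and leads all point the same direction: B = 1.95×10⁻⁴ + 1.24×10⁻⁴ = 3.20×10⁻⁴ T.

B ≈ 320 μT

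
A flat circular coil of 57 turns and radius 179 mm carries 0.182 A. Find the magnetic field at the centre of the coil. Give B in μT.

For an N-turn flat coil, B = Nμ₀I/(2R) with R = 0.179 m.
B = 57 × 6.39×10⁻⁷ T = 3.64×10⁻⁵ T.

B ≈ 36.4 μT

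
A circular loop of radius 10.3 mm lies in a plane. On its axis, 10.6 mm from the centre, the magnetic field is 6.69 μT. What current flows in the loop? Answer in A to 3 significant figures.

On the axis of a loop, B = μ₀IR²/[2(R²+z²)^(3/2)], so I = 2B(R²+z²)^(3/2)/(μ₀R²).
R² + z² = 0.0001061 + 0.0001124 = 0.0002185 m²; raised to 3/2 gives 3.23×10⁻⁶ m³.
I = 2 × 6.69×10⁻⁶ × 3.23×10⁻⁶ / (1.26×10⁻⁶ × 0.0001061) = 0.324 A.

I ≈ 0.324 A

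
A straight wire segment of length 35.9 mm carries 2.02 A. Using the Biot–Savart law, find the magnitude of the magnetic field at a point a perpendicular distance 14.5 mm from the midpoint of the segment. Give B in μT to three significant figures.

For a finite straight segment, B = (μ₀I/4πd)(sinθ₁ + sinθ₂), where θ₁, θ₂ are the angles from the perpendicular to each end.
The perpendicular from the point meets the wire at its midpoint, so each end is L/2 = 0.01795 m away along the wire.
sinθ₁ = 0.01795/√(0.01795²+0.0145²) = 0.7779; sinθ₂ = 0.01795/√(0.01795²+0.0145²) = 0.7779.
B = (4π×10⁻⁷ × 2.02) / (4π × 0.0145) × (0.7779 + 0.7779) = 2.17×10⁻⁵ T.

B ≈ 21.7 μT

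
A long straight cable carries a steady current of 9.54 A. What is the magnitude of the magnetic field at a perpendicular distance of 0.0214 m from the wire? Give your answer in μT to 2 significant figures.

For an infinitely long straight wire, B = μ₀I/(2πd).
B = (4π×10⁻⁷ × 9.54) / (2π × 0.0214) = 8.92×10⁻⁵ T.

B ≈ 89 μT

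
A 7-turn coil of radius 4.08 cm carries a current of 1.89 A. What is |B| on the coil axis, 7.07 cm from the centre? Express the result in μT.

For an N-turn flat coil, B = Nμ₀IR²/[2(R²+z²)^(3/2)] with R = 0.0408 m, z = 0.0707 m.
B = 7 × 3.63×10⁻⁶ T = 2.54×10⁻⁵ T.

B ≈ 25.4 μT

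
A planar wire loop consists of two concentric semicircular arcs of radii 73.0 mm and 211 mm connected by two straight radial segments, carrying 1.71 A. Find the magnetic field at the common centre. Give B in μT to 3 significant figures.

B ≈ 4.81 μT

The radial connectors point toward the centre, so dl × r̂ = 0 and they contribute nothing.
Each semicircle gives μ₀I/(4R): inner arc 7.36×10⁻⁶ T, outer arc 2.55×10⁻⁶ T.
The two arcs carry current in opposite angular senses, so their fields oppose: B = |7.36×10⁻⁶ − 2.55×10⁻⁶| = 4.81×10⁻⁶ T.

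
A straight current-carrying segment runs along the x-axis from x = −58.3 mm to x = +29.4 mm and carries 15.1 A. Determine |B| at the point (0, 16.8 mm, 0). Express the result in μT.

B ≈ 164 μT

For a finite straight segment, B = (μ₀I/4πd)(sinθ₁ + sinθ₂), where θ₁, θ₂ are the angles from the perpendicular to each end.
The perpendicular distance is d = 0.0168 m; the end-offsets along the wire are a = 0.0583 m and b = 0.0294 m.
sinθ₁ = 0.0583/√(0.0583²+0.0168²) = 0.9609; sinθ₂ = 0.0294/√(0.0294²+0.0168²) = 0.8682.
B = (4π×10⁻⁷ × 15.1) / (4π × 0.0168) × (0.9609 + 0.8682) = 1.64×10⁻⁴ T.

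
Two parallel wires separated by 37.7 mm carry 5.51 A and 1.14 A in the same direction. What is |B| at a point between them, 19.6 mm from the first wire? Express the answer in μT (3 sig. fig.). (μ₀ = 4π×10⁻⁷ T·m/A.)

Each long wire gives B = μ₀I/(2πd). Distances are d₁ = 0.0196 m and d₂ = 0.0181 m.
B₁ = 5.62×10⁻⁵ T, B₂ = 1.26×10⁻⁵ T.
Between parallel currents the two contributions point in opposite directions, so they subtract. B = |B₁ − B₂| = |5.62×10⁻⁵ − 1.26×10⁻⁵| = 4.36×10⁻⁵ T.

B ≈ 43.6 μT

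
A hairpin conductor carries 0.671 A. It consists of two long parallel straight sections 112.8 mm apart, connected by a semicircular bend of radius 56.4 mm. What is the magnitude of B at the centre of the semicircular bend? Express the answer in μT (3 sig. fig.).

The semicircular arc contributes B_arc = μ₀I·π/(4πR) = μ₀I/(4R) = 3.74×10⁻⁶ T.
Each semi-infinite lead is at perpendicular distance R = 0.0564 m from the centre, with the perpendicular foot at its near end, so it contributes μ₀I/(4πR); both point the same way, together 2.38×10⁻⁶ T.
Arc and leads all point the same direction: B = 3.74×10⁻⁶ + 2.38×10⁻⁶ = 6.12×10⁻⁶ T.

B ≈ 6.12 μT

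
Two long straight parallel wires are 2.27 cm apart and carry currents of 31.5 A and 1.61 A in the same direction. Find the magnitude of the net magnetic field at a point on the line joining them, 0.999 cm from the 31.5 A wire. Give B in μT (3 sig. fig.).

Each long wire gives B = μ₀I/(2πd). Distances are d₁ = 0.00999 m and d₂ = 0.01271 m.
B₁ = 6.31×10⁻⁴ T, B₂ = 2.53×10⁻⁵ T.
Between parallel currents the two contributions point in opposite directions, so they subtract. B = |B₁ − B₂| = |6.31×10⁻⁴ − 2.53×10⁻⁵| = 6.05×10⁻⁴ T.

B ≈ 605 μT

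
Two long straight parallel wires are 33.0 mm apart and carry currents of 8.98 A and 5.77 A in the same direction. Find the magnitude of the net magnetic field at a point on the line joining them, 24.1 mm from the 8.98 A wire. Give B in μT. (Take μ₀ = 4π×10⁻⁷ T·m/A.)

B ≈ 55.1 μT

Each long wire gives B = μ₀I/(2πd). Distances are d₁ = 0.0241 m and d₂ = 0.0089 m.
B₁ = 7.45×10⁻⁵ T, B₂ = 1.30×10⁻⁴ T.
Between parallel currents the two contributions point in opposite directions, so they subtract. B = |B₁ − B₂| = |7.45×10⁻⁵ − 1.30×10⁻⁴| = 5.51×10⁻⁵ T.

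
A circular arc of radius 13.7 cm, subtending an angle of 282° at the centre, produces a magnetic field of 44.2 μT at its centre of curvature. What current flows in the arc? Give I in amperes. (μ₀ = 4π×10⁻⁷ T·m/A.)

For a circular arc, B = μ₀Iφ/(4πR) with φ in radians; here φ = 4.922 rad.
So I = 4πRB/(μ₀φ) = 4π × 0.137 × 4.42×10⁻⁵ / (4π×10⁻⁷ × 4.922) = 12.3 A.

I ≈ 12.3 A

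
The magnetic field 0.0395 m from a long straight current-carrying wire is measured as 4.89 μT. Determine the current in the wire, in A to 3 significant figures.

I ≈ 0.966 A

For a long straight wire B = μ₀I/(2πd), so I = 2πdB/μ₀.
I = 2π × 0.0395 × 4.89×10⁻⁶ / (4π×10⁻⁷) = 0.966 A.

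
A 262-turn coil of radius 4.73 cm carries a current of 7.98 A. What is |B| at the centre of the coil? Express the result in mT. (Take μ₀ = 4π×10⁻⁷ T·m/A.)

B ≈ 27.8 mT

For an N-turn flat coil, B = Nμ₀I/(2R) with R = 0.0473 m.
B = 262 × 1.06×10⁻⁴ T = 2.78×10⁻² T.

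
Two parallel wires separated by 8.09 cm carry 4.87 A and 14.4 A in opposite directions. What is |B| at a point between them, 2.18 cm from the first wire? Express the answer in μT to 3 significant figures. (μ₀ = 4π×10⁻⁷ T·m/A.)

B ≈ 93.4 μT

Each long wire gives B = μ₀I/(2πd). Distances are d₁ = 0.0218 m and d₂ = 0.0591 m.
B₁ = 4.47×10⁻⁵ T, B₂ = 4.87×10⁻⁵ T.
Between antiparallel currents both contributions point the same way, so they add. B = B₁ + B₂ = 4.47×10⁻⁵ + 4.87×10⁻⁵ = 9.34×10⁻⁵ T.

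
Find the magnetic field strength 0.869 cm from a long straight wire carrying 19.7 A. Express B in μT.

For an infinitely long straight wire, B = μ₀I/(2πd).
B = (4π×10⁻⁷ × 19.7) / (2π × 0.00869) = 4.53×10⁻⁴ T.

B ≈ 453 μT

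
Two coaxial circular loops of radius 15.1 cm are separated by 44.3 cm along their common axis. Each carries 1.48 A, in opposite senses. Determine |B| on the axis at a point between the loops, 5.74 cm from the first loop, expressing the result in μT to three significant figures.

Each loop contributes B = μ₀IR²/[2(R²+z²)^(3/2)] on the axis, with z measured from that loop.
Loop 1 (z = 0.0574 m): B₁ = 5.03×10⁻⁶ T. Loop 2 (z = 0.3856 m): B₂ = 2.99×10⁻⁷ T.
The fields oppose: B = |B₁ − B₂| = 4.73×10⁻⁶ T.

B ≈ 4.73 μT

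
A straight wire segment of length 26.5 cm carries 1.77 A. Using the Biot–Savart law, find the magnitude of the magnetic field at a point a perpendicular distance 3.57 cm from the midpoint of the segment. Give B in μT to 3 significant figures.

B ≈ 9.57 μT

For a finite straight segment, B = (μ₀I/4πd)(sinθ₁ + sinθ₂), where θ₁, θ₂ are the angles from the perpendicular to each end.
The perpendicular from the point meets the wire at its midpoint, so each end is L/2 = 0.1325 m away along the wire.
sinθ₁ = 0.1325/√(0.1325²+0.0357²) = 0.9656; sinθ₂ = 0.1325/√(0.1325²+0.0357²) = 0.9656.
B = (4π×10⁻⁷ × 1.77) / (4π × 0.0357) × (0.9656 + 0.9656) = 9.57×10⁻⁶ T.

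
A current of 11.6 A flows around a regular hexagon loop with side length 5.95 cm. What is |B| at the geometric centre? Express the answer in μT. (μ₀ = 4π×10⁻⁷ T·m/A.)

Each side is a finite straight segment at perpendicular distance d = a/(2 tan(π/6)) = 0.05153 m from the centre, with end-angles ±π/6.
One side contributes B₁ = (μ₀I/4πd)·2 sin(π/6) = 2.25×10⁻⁵ T.
All 6 sides add in the same direction: B = 6 × 2.25×10⁻⁵ = 1.35×10⁻⁴ T.

B ≈ 135 μT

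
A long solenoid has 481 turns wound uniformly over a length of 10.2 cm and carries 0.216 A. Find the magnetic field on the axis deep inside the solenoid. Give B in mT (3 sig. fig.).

B ≈ 1.28 mT

Inside a long solenoid, B = μ₀nI with n = 4716 turns/m.
B = 4π×10⁻⁷ × 4716 × 0.216 = 1.28×10⁻³ T.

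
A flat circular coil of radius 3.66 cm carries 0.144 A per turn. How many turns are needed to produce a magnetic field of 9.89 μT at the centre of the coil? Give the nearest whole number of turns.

N = 4

For an N-turn coil, B = Nμ₀I/(2R). A single turn gives B₁ = 2.47×10⁻⁶ T with R = 0.0366 m.
N = B/B₁ = 9.89×10⁻⁶ / 2.47×10⁻⁶ = 4.00.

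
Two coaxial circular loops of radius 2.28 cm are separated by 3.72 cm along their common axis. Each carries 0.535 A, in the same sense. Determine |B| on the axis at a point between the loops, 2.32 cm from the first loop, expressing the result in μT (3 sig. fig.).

B ≈ 14.2 μT

Each loop contributes B = μ₀IR²/[2(R²+z²)^(3/2)] on the axis, with z measured from that loop.
Loop 1 (z = 0.0232 m): B₁ = 5.08×10⁻⁶ T. Loop 2 (z = 0.014 m): B₂ = 9.12×10⁻⁶ T.
The fields add: B = B₁ + B₂ = 1.42×10⁻⁵ T.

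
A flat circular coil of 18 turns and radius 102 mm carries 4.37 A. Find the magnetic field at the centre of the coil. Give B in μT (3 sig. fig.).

For an N-turn flat coil, B = Nμ₀I/(2R) with R = 0.102 m.
B = 18 × 2.69×10⁻⁵ T = 4.85×10⁻⁴ T.

B ≈ 485 μT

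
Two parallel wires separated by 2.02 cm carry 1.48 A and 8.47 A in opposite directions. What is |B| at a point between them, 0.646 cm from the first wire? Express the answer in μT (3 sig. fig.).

Each long wire gives B = μ₀I/(2πd). Distances are d₁ = 0.00646 m and d₂ = 0.01374 m.
B₁ = 4.58×10⁻⁵ T, B₂ = 1.23×10⁻⁴ T.
Between antiparallel currents both contributions point the same way, so they add. B = B₁ + B₂ = 4.58×10⁻⁵ + 1.23×10⁻⁴ = 1.69×10⁻⁴ T.

B ≈ 169 μT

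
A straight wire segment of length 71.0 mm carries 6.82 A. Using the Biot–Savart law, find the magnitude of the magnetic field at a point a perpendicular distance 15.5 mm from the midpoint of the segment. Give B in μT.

For a finite straight segment, B = (μ₀I/4πd)(sinθ₁ + sinθ₂), where θ₁, θ₂ are the angles from the perpendicular to each end.
The perpendicular from the point meets the wire at its midpoint, so each end is L/2 = 0.0355 m away along the wire.
sinθ₁ = 0.0355/√(0.0355²+0.0155²) = 0.9165; sinθ₂ = 0.0355/√(0.0355²+0.0155²) = 0.9165.
B = (4π×10⁻⁷ × 6.82) / (4π × 0.0155) × (0.9165 + 0.9165) = 8.06×10⁻⁵ T.

B ≈ 80.6 μT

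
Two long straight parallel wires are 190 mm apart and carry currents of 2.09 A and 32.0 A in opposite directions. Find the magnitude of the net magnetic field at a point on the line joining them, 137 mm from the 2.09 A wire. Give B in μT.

B ≈ 124 μT

Each long wire gives B = μ₀I/(2πd). Distances are d₁ = 0.137 m and d₂ = 0.053 m.
B₁ = 3.05×10⁻⁶ T, B₂ = 1.21×10⁻⁴ T.
Between antiparallel currents both contributions point the same way, so they add. B = B₁ + B₂ = 3.05×10⁻⁶ + 1.21×10⁻⁴ = 1.24×10⁻⁴ T.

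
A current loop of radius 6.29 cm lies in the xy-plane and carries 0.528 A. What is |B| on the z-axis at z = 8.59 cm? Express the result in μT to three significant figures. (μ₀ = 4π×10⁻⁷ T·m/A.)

B ≈ 1.09 μT

On the axis of a circular loop, B = μ₀IR² / [2(R²+z²)^(3/2)].
R² + z² = (0.0629)² + (0.0859)² = 0.01134 m², and (R²+z²)^(3/2) = 1.21×10⁻³ m³.
B = (4π×10⁻⁷ × 0.528 × 0.003956) / (2 × 1.21×10⁻³) = 1.09×10⁻⁶ T.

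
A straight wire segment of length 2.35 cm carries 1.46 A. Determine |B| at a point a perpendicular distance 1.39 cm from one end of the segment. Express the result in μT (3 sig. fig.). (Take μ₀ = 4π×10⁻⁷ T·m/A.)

For a finite straight segment, B = (μ₀I/4πd)(sinθ₁ + sinθ₂), where θ₁, θ₂ are the angles from the perpendicular to each end.
The perpendicular foot is at one end, so the two end-offsets along the wire are 0 and L = 0.0235 m.
sinθ₁ = 0/√(0²+0.0139²) = 0.0000; sinθ₂ = 0.0235/√(0.0235²+0.0139²) = 0.8607.
B = (4π×10⁻⁷ × 1.46) / (4π × 0.0139) × (0.0000 + 0.8607) = 9.04×10⁻⁶ T.

B ≈ 9.04 μT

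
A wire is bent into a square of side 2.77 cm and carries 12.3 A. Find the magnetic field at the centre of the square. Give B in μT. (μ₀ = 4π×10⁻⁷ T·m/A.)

B ≈ 502 μT

Each side is a finite straight segment at perpendicular distance d = a/(2 tan(π/4)) = 0.01385 m from the centre, with end-angles ±π/4.
One side contributes B₁ = (μ₀I/4πd)·2 sin(π/4) = 1.26×10⁻⁴ T.
All 4 sides add in the same direction: B = 4 × 1.26×10⁻⁴ = 5.02×10⁻⁴ T.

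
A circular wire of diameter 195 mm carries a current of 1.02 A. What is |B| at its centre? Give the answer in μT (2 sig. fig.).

B ≈ 6.6 μT

At the centre of a circular loop the Biot–Savart law gives B = μ₀I/(2R) (so R = 0.0975 m).
B = (4π×10⁻⁷ × 1.02) / (2 × 0.0975) = 6.57×10⁻⁶ T.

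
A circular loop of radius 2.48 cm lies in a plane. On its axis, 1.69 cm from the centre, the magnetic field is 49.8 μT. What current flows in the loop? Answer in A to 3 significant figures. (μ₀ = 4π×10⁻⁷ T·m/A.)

On the axis of a loop, B = μ₀IR²/[2(R²+z²)^(3/2)], so I = 2B(R²+z²)^(3/2)/(μ₀R²).
R² + z² = 0.000615 + 0.0002856 = 0.0009006 m²; raised to 3/2 gives 2.70×10⁻⁵ m³.
I = 2 × 4.98×10⁻⁵ × 2.70×10⁻⁵ / (1.26×10⁻⁶ × 0.000615) = 3.48 A.

I ≈ 3.48 A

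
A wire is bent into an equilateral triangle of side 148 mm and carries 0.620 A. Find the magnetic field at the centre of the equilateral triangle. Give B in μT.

B ≈ 7.54 μT

Each side is a finite straight segment at perpendicular distance d = a/(2 tan(π/3)) = 0.04272 m from the centre, with end-angles ±π/3.
One side contributes B₁ = (μ₀I/4πd)·2 sin(π/3) = 2.51×10⁻⁶ T.
All 3 sides add in the same direction: B = 3 × 2.51×10⁻⁶ = 7.54×10⁻⁶ T.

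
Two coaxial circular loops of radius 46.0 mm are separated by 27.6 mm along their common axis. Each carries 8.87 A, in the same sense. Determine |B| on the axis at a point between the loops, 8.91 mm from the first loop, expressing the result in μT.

B ≈ 211 μT

Each loop contributes B = μ₀IR²/[2(R²+z²)^(3/2)] on the axis, with z measured from that loop.
Loop 1 (z = 0.00891 m): B₁ = 1.15×10⁻⁴ T. Loop 2 (z = 0.01869 m): B₂ = 9.63×10⁻⁵ T.
The fields add: B = B₁ + B₂ = 2.11×10⁻⁴ T.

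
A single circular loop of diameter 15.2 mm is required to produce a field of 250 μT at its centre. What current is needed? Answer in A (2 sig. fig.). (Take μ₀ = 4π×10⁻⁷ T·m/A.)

I ≈ 3.0 A

At the centre of a circular loop B = μ₀I/(2R), so I = 2RB/μ₀.
With R = 0.0076 m, I = 2 × 0.0076 × 2.50×10⁻⁴ / (4π×10⁻⁷) = 3.02 A.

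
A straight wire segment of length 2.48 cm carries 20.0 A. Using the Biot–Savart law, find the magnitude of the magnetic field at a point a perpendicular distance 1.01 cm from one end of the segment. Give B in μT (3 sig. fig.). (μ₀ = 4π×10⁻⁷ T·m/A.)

B ≈ 183 μT

For a finite straight segment, B = (μ₀I/4πd)(sinθ₁ + sinθ₂), where θ₁, θ₂ are the angles from the perpendicular to each end.
The perpendicular foot is at one end, so the two end-offsets along the wire are 0 and L = 0.0248 m.
sinθ₁ = 0/√(0²+0.0101²) = 0.0000; sinθ₂ = 0.0248/√(0.0248²+0.0101²) = 0.9261.
B = (4π×10⁻⁷ × 20.0) / (4π × 0.0101) × (0.0000 + 0.9261) = 1.83×10⁻⁴ T.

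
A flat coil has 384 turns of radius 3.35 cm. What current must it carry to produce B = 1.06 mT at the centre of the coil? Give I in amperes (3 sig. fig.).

I ≈ 0.147 A

For an N-turn coil, B = Nμ₀I/(2R) with R = 0.0335 m, so I = 2RB/(Nμ₀) = 2 × 0.0335 × 1.06×10⁻³ / (384 × 4π×10⁻⁷) = 0.147 A.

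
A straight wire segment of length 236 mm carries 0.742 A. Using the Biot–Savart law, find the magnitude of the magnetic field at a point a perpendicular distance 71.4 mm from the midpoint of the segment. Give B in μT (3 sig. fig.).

B ≈ 1.78 μT

For a finite straight segment, B = (μ₀I/4πd)(sinθ₁ + sinθ₂), where θ₁, θ₂ are the angles from the perpendicular to each end.
The perpendicular from the point meets the wire at its midpoint, so each end is L/2 = 0.118 m away along the wire.
sinθ₁ = 0.118/√(0.118²+0.0714²) = 0.8556; sinθ₂ = 0.118/√(0.118²+0.0714²) = 0.8556.
B = (4π×10⁻⁷ × 0.742) / (4π × 0.0714) × (0.8556 + 0.8556) = 1.78×10⁻⁶ T.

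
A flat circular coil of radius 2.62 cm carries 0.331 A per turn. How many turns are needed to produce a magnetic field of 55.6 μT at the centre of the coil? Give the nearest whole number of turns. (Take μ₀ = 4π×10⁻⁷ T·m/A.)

N = 7

For an N-turn coil, B = Nμ₀I/(2R). A single turn gives B₁ = 7.94×10⁻⁶ T with R = 0.0262 m.
N = B/B₁ = 5.56×10⁻⁵ / 7.94×10⁻⁶ = 7.00.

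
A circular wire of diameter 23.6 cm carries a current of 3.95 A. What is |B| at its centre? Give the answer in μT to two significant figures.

At the centre of a circular loop the Biot–Savart law gives B = μ₀I/(2R) (so R = 0.118 m).
B = (4π×10⁻⁷ × 3.95) / (2 × 0.118) = 2.10×10⁻⁵ T.

B ≈ 21 μT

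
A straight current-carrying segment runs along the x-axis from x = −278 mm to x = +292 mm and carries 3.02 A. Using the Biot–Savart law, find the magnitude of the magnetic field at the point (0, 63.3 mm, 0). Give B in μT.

B ≈ 9.31 μT

For a finite straight segment, B = (μ₀I/4πd)(sinθ₁ + sinθ₂), where θ₁, θ₂ are the angles from the perpendicular to each end.
The perpendicular distance is d = 0.0633 m; the end-offsets along the wire are a = 0.278 m and b = 0.292 m.
sinθ₁ = 0.278/√(0.278²+0.0633²) = 0.9750; sinθ₂ = 0.292/√(0.292²+0.0633²) = 0.9773.
B = (4π×10⁻⁷ × 3.02) / (4π × 0.0633) × (0.9750 + 0.9773) = 9.31×10⁻⁶ T.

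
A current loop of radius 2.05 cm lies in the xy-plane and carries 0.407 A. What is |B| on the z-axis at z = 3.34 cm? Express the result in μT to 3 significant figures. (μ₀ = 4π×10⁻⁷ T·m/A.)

On the axis of a circular loop, B = μ₀IR² / [2(R²+z²)^(3/2)].
R² + z² = (0.0205)² + (0.0334)² = 0.001536 m², and (R²+z²)^(3/2) = 6.02×10⁻⁵ m³.
B = (4π×10⁻⁷ × 0.407 × 0.0004202) / (2 × 6.02×10⁻⁵) = 1.79×10⁻⁶ T.

B ≈ 1.79 μT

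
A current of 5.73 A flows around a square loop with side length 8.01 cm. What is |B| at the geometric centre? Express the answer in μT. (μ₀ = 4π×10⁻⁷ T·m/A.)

Each side is a finite straight segment at perpendicular distance d = a/(2 tan(π/4)) = 0.04005 m from the centre, with end-angles ±π/4.
One side contributes B₁ = (μ₀I/4πd)·2 sin(π/4) = 2.02×10⁻⁵ T.
All 4 sides add in the same direction: B = 4 × 2.02×10⁻⁵ = 8.09×10⁻⁵ T.

B ≈ 80.9 μT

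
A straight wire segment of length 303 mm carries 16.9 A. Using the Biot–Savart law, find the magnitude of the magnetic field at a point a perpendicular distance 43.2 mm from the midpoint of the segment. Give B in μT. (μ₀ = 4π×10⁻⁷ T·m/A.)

For a finite straight segment, B = (μ₀I/4πd)(sinθ₁ + sinθ₂), where θ₁, θ₂ are the angles from the perpendicular to each end.
The perpendicular from the point meets the wire at its midpoint, so each end is L/2 = 0.1515 m away along the wire.
sinθ₁ = 0.1515/√(0.1515²+0.0432²) = 0.9617; sinθ₂ = 0.1515/√(0.1515²+0.0432²) = 0.9617.
B = (4π×10⁻⁷ × 16.9) / (4π × 0.0432) × (0.9617 + 0.9617) = 7.52×10⁻⁵ T.

B ≈ 75.2 μT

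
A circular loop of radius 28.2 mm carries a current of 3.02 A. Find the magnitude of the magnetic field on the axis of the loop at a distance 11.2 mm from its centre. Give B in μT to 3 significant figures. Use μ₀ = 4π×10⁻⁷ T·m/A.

On the axis of a circular loop, B = μ₀IR² / [2(R²+z²)^(3/2)].
R² + z² = (0.0282)² + (0.0112)² = 0.0009207 m², and (R²+z²)^(3/2) = 2.79×10⁻⁵ m³.
B = (4π×10⁻⁷ × 3.02 × 0.0007952) / (2 × 2.79×10⁻⁵) = 5.40×10⁻⁵ T.

B ≈ 54.0 μT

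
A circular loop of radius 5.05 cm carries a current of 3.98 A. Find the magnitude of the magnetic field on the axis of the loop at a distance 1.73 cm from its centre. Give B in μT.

On the axis of a circular loop, B = μ₀IR² / [2(R²+z²)^(3/2)].
R² + z² = (0.0505)² + (0.0173)² = 0.00285 m², and (R²+z²)^(3/2) = 1.52×10⁻⁴ m³.
B = (4π×10⁻⁷ × 3.98 × 0.00255) / (2 × 1.52×10⁻⁴) = 4.19×10⁻⁵ T.

B ≈ 41.9 μT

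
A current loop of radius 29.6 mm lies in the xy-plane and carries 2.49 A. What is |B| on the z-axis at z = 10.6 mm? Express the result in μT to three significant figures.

On the axis of a circular loop, B = μ₀IR² / [2(R²+z²)^(3/2)].
R² + z² = (0.0296)² + (0.0106)² = 0.0009885 m², and (R²+z²)^(3/2) = 3.11×10⁻⁵ m³.
B = (4π×10⁻⁷ × 2.49 × 0.0008762) / (2 × 3.11×10⁻⁵) = 4.41×10⁻⁵ T.

B ≈ 44.1 μT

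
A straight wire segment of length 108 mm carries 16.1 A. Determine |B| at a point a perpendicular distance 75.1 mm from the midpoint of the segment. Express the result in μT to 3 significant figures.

B ≈ 25.0 μT

For a finite straight segment, B = (μ₀I/4πd)(sinθ₁ + sinθ₂), where θ₁, θ₂ are the angles from the perpendicular to each end.
The perpendicular from the point meets the wire at its midpoint, so each end is L/2 = 0.054 m away along the wire.
sinθ₁ = 0.054/√(0.054²+0.0751²) = 0.5838; sinθ₂ = 0.054/√(0.054²+0.0751²) = 0.5838.
B = (4π×10⁻⁷ × 16.1) / (4π × 0.0751) × (0.5838 + 0.5838) = 2.50×10⁻⁵ T.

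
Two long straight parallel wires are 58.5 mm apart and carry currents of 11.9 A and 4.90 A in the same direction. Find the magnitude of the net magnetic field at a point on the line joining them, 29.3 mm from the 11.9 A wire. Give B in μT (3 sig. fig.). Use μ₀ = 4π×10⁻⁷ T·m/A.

Each long wire gives B = μ₀I/(2πd). Distances are d₁ = 0.0293 m and d₂ = 0.0292 m.
B₁ = 8.12×10⁻⁵ T, B₂ = 3.36×10⁻⁵ T.
Between parallel currents the two contributions point in opposite directions, so they subtract. B = |B₁ − B₂| = |8.12×10⁻⁵ − 3.36×10⁻⁵| = 4.77×10⁻⁵ T.

B ≈ 47.7 μT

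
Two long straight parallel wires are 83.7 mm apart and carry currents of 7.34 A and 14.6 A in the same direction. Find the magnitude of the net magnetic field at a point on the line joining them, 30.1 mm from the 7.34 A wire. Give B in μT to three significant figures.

Each long wire gives B = μ₀I/(2πd). Distances are d₁ = 0.0301 m and d₂ = 0.0536 m.
B₁ = 4.88×10⁻⁵ T, B₂ = 5.45×10⁻⁵ T.
Between parallel currents the two contributions point in opposite directions, so they subtract. B = |B₁ − B₂| = |4.88×10⁻⁵ − 5.45×10⁻⁵| = 5.71×10⁻⁶ T.

B ≈ 5.71 μT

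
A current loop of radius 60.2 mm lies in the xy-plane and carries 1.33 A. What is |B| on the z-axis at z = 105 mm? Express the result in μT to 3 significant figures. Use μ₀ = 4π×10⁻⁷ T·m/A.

B ≈ 1.71 μT

On the axis of a circular loop, B = μ₀IR² / [2(R²+z²)^(3/2)].
R² + z² = (0.0602)² + (0.105)² = 0.01465 m², and (R²+z²)^(3/2) = 1.77×10⁻³ m³.
B = (4π×10⁻⁷ × 1.33 × 0.003624) / (2 × 1.77×10⁻³) = 1.71×10⁻⁶ T.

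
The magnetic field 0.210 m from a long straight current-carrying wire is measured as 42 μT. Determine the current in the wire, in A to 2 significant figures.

I ≈ 44 A

For a long straight wire B = μ₀I/(2πd), so I = 2πdB/μ₀.
I = 2π × 0.21 × 4.20×10⁻⁵ / (4π×10⁻⁷) = 44.1 A.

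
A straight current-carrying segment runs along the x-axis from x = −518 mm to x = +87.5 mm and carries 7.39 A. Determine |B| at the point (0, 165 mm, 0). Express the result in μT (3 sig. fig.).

B ≈ 6.37 μT

For a finite straight segment, B = (μ₀I/4πd)(sinθ₁ + sinθ₂), where θ₁, θ₂ are the angles from the perpendicular to each end.
The perpendicular distance is d = 0.165 m; the end-offsets along the wire are a = 0.518 m and b = 0.0875 m.
sinθ₁ = 0.518/√(0.518²+0.165²) = 0.9528; sinθ₂ = 0.0875/√(0.0875²+0.165²) = 0.4685.
B = (4π×10⁻⁷ × 7.39) / (4π × 0.165) × (0.9528 + 0.4685) = 6.37×10⁻⁶ T.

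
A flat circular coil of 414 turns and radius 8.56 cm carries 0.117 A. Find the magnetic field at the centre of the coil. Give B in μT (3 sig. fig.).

For an N-turn flat coil, B = Nμ₀I/(2R) with R = 0.0856 m.
B = 414 × 8.59×10⁻⁷ T = 3.56×10⁻⁴ T.

B ≈ 356 μT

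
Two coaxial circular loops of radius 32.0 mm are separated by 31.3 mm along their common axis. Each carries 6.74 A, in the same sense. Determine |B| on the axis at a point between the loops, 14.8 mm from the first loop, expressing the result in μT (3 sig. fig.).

B ≈ 192 μT

Each loop contributes B = μ₀IR²/[2(R²+z²)^(3/2)] on the axis, with z measured from that loop.
Loop 1 (z = 0.0148 m): B₁ = 9.89×10⁻⁵ T. Loop 2 (z = 0.0165 m): B₂ = 9.29×10⁻⁵ T.
The fields add: B = B₁ + B₂ = 1.92×10⁻⁴ T.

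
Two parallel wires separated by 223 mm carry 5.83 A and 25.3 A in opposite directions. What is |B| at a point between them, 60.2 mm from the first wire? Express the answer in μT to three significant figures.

B ≈ 50.4 μT

Each long wire gives B = μ₀I/(2πd). Distances are d₁ = 0.0602 m and d₂ = 0.1628 m.
B₁ = 1.94×10⁻⁵ T, B₂ = 3.11×10⁻⁵ T.
Between antiparallel currents both contributions point the same way, so they add. B = B₁ + B₂ = 1.94×10⁻⁵ + 3.11×10⁻⁵ = 5.04×10⁻⁵ T.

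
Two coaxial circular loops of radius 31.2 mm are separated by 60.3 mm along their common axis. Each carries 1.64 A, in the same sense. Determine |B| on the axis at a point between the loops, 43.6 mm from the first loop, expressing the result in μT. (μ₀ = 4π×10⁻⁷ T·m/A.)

B ≈ 29.1 μT

Each loop contributes B = μ₀IR²/[2(R²+z²)^(3/2)] on the axis, with z measured from that loop.
Loop 1 (z = 0.0436 m): B₁ = 6.51×10⁻⁶ T. Loop 2 (z = 0.0167 m): B₂ = 2.26×10⁻⁵ T.
The fields add: B = B₁ + B₂ = 2.91×10⁻⁵ T.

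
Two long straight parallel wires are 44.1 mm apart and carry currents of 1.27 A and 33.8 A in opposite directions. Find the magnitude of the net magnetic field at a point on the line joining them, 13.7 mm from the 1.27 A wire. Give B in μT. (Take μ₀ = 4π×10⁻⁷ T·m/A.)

Each long wire gives B = μ₀I/(2πd). Distances are d₁ = 0.0137 m and d₂ = 0.0304 m.
B₁ = 1.85×10⁻⁵ T, B₂ = 2.22×10⁻⁴ T.
Between antiparallel currents both contributions point the same way, so they add. B = B₁ + B₂ = 1.85×10⁻⁵ + 2.22×10⁻⁴ = 2.41×10⁻⁴ T.

B ≈ 241 μT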